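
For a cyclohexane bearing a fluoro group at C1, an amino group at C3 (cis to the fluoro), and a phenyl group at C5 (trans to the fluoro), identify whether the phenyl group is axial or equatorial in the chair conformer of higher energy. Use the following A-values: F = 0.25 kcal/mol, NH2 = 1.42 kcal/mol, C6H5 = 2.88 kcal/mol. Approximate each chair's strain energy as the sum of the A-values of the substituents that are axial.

Chair I (fluoro axial, amino axial, phenyl equatorial): E = 1.67 kcal/mol.
Chair II (fluoro equatorial, amino equatorial, phenyl axial): E = 2.88 kcal/mol.
Chair II is the less stable (higher-energy) conformer, and in that chair the phenyl group is axial.

axial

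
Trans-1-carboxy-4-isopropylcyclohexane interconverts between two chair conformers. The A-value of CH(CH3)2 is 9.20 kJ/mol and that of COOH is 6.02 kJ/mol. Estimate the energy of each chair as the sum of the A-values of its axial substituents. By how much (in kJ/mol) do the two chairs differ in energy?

C1 and C4 have opposite parity, so for the trans isomer the two substituents are e,e in one chair and a,a in the other.
Chair I (isopropyl axial, carboxyl axial): E = 15.22 kJ/mol.
Chair II (isopropyl equatorial, carboxyl equatorial): E = 0.00 kJ/mol.
ΔE = 15.22 − 0.00 = 15.22 kJ/mol; chair II is more stable.

15.22 kJ/mol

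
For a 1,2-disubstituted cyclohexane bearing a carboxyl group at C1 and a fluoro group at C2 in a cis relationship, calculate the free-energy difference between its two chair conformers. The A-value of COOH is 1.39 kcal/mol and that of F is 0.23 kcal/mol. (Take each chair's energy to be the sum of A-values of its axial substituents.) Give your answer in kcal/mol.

C1 and C2 have opposite parity, so for the cis isomer the two substituents are one axial and one equatorial in each chair.
Chair I (carboxyl axial, fluoro equatorial): E = 1.39 kcal/mol.
Chair II (carboxyl equatorial, fluoro axial): E = 0.23 kcal/mol.
ΔE = 1.39 − 0.23 = 1.16 kcal/mol; chair II is more stable.

1.16 kcal/mol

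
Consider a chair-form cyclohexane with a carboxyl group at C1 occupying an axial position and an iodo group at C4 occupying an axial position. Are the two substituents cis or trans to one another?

C1 and C4 have opposite parity, so their axial bonds point in opposite directions.
With opposite-parity carbons, two substituents on the same face are one axial and one equatorial; opposite faces give both axial or both equatorial.
Here the groups are axial/axial → opposite face → trans.

trans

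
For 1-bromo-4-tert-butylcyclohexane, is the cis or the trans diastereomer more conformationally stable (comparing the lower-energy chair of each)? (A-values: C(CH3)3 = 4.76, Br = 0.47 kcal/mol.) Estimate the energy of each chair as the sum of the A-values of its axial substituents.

At 1,4 positions (parity opposite): cis → (a,e or e,a); trans → (e,e or a,a).
Best chair for cis: E = 0.47 kcal/mol; best chair for trans: E = 0.00 kcal/mol.
The trans isomer is lower by 0.47 kcal/mol.

trans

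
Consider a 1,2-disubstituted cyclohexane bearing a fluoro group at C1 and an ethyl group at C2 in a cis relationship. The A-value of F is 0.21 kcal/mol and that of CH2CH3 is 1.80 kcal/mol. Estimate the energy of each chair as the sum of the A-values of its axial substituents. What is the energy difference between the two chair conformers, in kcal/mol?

1.59 kcal/mol

C1 and C2 have opposite parity, so for the cis isomer the two substituents are one axial and one equatorial in each chair.
Chair I (fluoro axial, ethyl equatorial): E = 0.21 kcal/mol.
Chair II (fluoro equatorial, ethyl axial): E = 1.80 kcal/mol.
ΔE = 1.80 − 0.21 = 1.59 kcal/mol; chair I is more stable.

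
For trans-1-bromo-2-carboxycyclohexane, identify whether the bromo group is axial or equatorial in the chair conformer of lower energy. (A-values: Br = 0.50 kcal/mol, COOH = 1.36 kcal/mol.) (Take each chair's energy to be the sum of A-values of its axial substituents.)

equatorial

C1 and C2 have opposite parity, so for the trans isomer the two substituents are e,e in one chair and a,a in the other.
Chair I (bromo axial, carboxyl axial): E = 1.86 kcal/mol.
Chair II (bromo equatorial, carboxyl equatorial): E = 0.00 kcal/mol.
Chair II is the more stable (lower-energy) conformer, and in that chair the bromo group is equatorial.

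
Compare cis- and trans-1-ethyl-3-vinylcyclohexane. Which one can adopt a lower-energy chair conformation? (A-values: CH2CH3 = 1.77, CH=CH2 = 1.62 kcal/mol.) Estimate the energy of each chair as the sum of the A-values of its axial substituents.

cis

At 1,3 positions (parity same): cis → (e,e or a,a); trans → (a,e or e,a).
Best chair for cis: E = 0.00 kcal/mol; best chair for trans: E = 1.62 kcal/mol.
The cis isomer is lower by 1.62 kcal/mol.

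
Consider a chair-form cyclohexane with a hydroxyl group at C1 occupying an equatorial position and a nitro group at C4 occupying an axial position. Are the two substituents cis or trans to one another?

cis

C1 and C4 have opposite parity, so their axial bonds point in opposite directions.
With opposite-parity carbons, two substituents on the same face are one axial and one equatorial; opposite faces give both axial or both equatorial.
Here the groups are equatorial/axial → same face → cis.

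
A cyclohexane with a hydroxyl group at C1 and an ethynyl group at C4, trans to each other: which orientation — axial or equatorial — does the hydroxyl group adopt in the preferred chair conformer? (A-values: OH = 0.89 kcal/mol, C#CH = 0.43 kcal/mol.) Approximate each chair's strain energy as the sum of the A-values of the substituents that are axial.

equatorial

C1 and C4 have opposite parity, so for the trans isomer the two substituents are e,e in one chair and a,a in the other.
Chair I (hydroxyl axial, ethynyl axial): E = 1.32 kcal/mol.
Chair II (hydroxyl equatorial, ethynyl equatorial): E = 0.00 kcal/mol.
Chair II is the more stable (lower-energy) conformer, and in that chair the hydroxyl group is equatorial.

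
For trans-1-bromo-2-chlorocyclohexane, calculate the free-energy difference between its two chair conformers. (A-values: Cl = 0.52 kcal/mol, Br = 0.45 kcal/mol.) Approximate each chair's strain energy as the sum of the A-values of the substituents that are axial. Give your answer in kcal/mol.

C1 and C2 have opposite parity, so for the trans isomer the two substituents are e,e in one chair and a,a in the other.
Chair I (chloro axial, bromo axial): E = 0.97 kcal/mol.
Chair II (chloro equatorial, bromo equatorial): E = 0.00 kcal/mol.
ΔE = 0.97 − 0.00 = 0.97 kcal/mol; chair II is more stable.

0.97 kcal/mol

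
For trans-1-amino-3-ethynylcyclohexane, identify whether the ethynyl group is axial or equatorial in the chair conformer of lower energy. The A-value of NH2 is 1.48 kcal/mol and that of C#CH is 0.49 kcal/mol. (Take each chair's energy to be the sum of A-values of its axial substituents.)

axial

C1 and C3 have the same parity, so for the trans isomer the two substituents are one axial and one equatorial in each chair.
Chair I (amino axial, ethynyl equatorial): E = 1.48 kcal/mol.
Chair II (amino equatorial, ethynyl axial): E = 0.49 kcal/mol.
Chair II is the more stable (lower-energy) conformer, and in that chair the ethynyl group is axial.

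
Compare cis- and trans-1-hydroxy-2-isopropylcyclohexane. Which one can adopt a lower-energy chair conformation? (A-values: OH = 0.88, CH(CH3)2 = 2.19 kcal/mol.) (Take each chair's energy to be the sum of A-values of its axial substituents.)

trans

At 1,2 positions (parity opposite): cis → (a,e or e,a); trans → (e,e or a,a).
Best chair for cis: E = 0.88 kcal/mol; best chair for trans: E = 0.00 kcal/mol.
The trans isomer is lower by 0.88 kcal/mol.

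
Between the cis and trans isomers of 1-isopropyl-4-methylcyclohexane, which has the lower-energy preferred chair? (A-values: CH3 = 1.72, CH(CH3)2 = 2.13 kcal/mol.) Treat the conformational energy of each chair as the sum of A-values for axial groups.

trans

At 1,4 positions (parity opposite): cis → (a,e or e,a); trans → (e,e or a,a).
Best chair for cis: E = 1.72 kcal/mol; best chair for trans: E = 0.00 kcal/mol.
The trans isomer is lower by 1.72 kcal/mol.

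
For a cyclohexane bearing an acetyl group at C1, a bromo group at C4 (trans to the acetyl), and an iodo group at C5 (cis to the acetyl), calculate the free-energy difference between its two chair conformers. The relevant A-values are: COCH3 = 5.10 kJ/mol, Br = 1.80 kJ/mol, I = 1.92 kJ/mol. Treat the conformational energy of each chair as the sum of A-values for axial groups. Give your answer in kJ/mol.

8.82 kJ/mol

Chair I (acetyl axial, bromo axial, iodo axial): E = 8.82 kJ/mol.
Chair II (acetyl equatorial, bromo equatorial, iodo equatorial): E = 0.00 kJ/mol.
ΔE = 8.82 − 0.00 = 8.82 kJ/mol; chair II is more stable.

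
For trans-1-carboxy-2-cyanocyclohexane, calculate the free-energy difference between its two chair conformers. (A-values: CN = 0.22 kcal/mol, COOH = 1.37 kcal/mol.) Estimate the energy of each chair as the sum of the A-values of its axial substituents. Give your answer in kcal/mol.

C1 and C2 have opposite parity, so for the trans isomer the two substituents are e,e in one chair and a,a in the other.
Chair I (cyano axial, carboxyl axial): E = 1.59 kcal/mol.
Chair II (cyano equatorial, carboxyl equatorial): E = 0.00 kcal/mol.
ΔE = 1.59 − 0.00 = 1.59 kcal/mol; chair II is more stable.

1.59 kcal/mol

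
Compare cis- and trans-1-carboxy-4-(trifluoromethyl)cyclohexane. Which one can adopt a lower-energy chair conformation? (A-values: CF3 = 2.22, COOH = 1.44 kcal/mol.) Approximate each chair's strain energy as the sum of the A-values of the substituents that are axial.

At 1,4 positions (parity opposite): cis → (a,e or e,a); trans → (e,e or a,a).
Best chair for cis: E = 1.44 kcal/mol; best chair for trans: E = 0.00 kcal/mol.
The trans isomer is lower by 1.44 kcal/mol.

trans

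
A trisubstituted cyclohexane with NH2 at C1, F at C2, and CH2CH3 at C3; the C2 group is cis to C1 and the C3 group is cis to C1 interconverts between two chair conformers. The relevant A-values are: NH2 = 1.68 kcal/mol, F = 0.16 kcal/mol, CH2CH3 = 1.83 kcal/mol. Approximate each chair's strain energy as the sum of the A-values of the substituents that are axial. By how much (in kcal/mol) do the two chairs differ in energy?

Chair I (amino axial, fluoro equatorial, ethyl axial): E = 3.51 kcal/mol.
Chair II (amino equatorial, fluoro axial, ethyl equatorial): E = 0.16 kcal/mol.
ΔE = 3.51 − 0.16 = 3.35 kcal/mol; chair II is more stable.

3.35 kcal/mol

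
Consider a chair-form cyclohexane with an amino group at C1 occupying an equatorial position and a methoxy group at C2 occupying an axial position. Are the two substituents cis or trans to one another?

cis

C1 and C2 have opposite parity, so their axial bonds point in opposite directions.
With opposite-parity carbons, two substituents on the same face are one axial and one equatorial; opposite faces give both axial or both equatorial.
Here the groups are equatorial/axial → same face → cis.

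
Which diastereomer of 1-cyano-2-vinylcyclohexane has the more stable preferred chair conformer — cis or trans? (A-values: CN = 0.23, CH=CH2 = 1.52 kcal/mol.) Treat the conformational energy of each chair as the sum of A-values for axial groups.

trans

At 1,2 positions (parity opposite): cis → (a,e or e,a); trans → (e,e or a,a).
Best chair for cis: E = 0.23 kcal/mol; best chair for trans: E = 0.00 kcal/mol.
The trans isomer is lower by 0.23 kcal/mol.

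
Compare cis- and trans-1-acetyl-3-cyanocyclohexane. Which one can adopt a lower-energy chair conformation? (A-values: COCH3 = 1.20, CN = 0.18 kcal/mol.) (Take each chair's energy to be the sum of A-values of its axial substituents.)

At 1,3 positions (parity same): cis → (e,e or a,a); trans → (a,e or e,a).
Best chair for cis: E = 0.00 kcal/mol; best chair for trans: E = 0.18 kcal/mol.
The cis isomer is lower by 0.18 kcal/mol.

cis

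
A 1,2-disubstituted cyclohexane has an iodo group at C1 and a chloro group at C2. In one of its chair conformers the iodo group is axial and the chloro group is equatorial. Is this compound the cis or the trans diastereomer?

C1 and C2 have opposite parity, so their axial bonds point in opposite directions.
With opposite-parity carbons, two substituents on the same face are one axial and one equatorial; opposite faces give both axial or both equatorial.
Here the groups are axial/equatorial → same face → cis.

cis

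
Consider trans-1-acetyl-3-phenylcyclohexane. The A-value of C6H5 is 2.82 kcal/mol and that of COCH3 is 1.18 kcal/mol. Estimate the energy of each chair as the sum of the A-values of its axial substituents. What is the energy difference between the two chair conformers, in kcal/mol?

1.64 kcal/mol

C1 and C3 have the same parity, so for the trans isomer the two substituents are one axial and one equatorial in each chair.
Chair I (phenyl axial, acetyl equatorial): E = 2.82 kcal/mol.
Chair II (phenyl equatorial, acetyl axial): E = 1.18 kcal/mol.
ΔE = 2.82 − 1.18 = 1.64 kcal/mol; chair II is more stable.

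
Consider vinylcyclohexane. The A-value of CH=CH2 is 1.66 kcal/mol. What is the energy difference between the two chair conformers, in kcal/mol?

A monosubstituted cyclohexane has one chair with the vinyl group axial (E = A = 1.66 kcal/mol) and one with it equatorial (E = 0).
ΔE = 1.66 − 0 = 1.66 kcal/mol.

1.66 kcal/mol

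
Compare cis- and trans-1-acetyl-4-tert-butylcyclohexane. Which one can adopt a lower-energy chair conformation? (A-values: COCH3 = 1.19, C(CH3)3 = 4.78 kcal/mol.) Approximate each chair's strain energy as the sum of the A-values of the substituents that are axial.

trans

At 1,4 positions (parity opposite): cis → (a,e or e,a); trans → (e,e or a,a).
Best chair for cis: E = 1.19 kcal/mol; best chair for trans: E = 0.00 kcal/mol.
The trans isomer is lower by 1.19 kcal/mol.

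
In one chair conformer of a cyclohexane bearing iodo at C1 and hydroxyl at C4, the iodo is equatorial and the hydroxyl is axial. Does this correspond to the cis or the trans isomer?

cis

C1 and C4 have opposite parity, so their axial bonds point in opposite directions.
With opposite-parity carbons, two substituents on the same face are one axial and one equatorial; opposite faces give both axial or both equatorial.
Here the groups are equatorial/axial → same face → cis.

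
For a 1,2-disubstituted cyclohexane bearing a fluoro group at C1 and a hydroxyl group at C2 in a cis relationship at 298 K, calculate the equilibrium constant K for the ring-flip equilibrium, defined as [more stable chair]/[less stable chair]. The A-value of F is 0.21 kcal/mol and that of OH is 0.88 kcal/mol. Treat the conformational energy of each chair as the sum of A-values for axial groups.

C1 and C2 have opposite parity, so for the cis isomer the two substituents are one axial and one equatorial in each chair.
Chair I (fluoro axial, hydroxyl equatorial): E = 0.21 kcal/mol; chair II (fluoro equatorial, hydroxyl axial): E = 0.88 kcal/mol.
ΔG = 0.67 kcal/mol between the two chairs.
K = exp(ΔG/RT) with R = 1.987×10⁻³ kcal mol⁻¹ K⁻¹ and T = 298 K gives K ≈ 3.1.

K ≈ 3.10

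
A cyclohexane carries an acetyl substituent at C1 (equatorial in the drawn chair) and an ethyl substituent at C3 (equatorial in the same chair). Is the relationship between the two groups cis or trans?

cis

C1 and C3 have the same parity, so their axial bonds point in the same direction.
With same-parity carbons, two substituents on the same face are both axial or both equatorial; opposite faces give one of each.
Here the groups are equatorial/equatorial → same face → cis.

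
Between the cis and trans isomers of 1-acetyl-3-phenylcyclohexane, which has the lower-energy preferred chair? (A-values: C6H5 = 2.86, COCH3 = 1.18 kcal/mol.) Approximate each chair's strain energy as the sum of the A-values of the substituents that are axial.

At 1,3 positions (parity same): cis → (e,e or a,a); trans → (a,e or e,a).
Best chair for cis: E = 0.00 kcal/mol; best chair for trans: E = 1.18 kcal/mol.
The cis isomer is lower by 1.18 kcal/mol.

cis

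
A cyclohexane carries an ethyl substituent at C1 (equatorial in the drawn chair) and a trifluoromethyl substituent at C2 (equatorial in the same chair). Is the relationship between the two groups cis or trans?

C1 and C2 have opposite parity, so their axial bonds point in opposite directions.
With opposite-parity carbons, two substituents on the same face are one axial and one equatorial; opposite faces give both axial or both equatorial.
Here the groups are equatorial/equatorial → opposite face → trans.

trans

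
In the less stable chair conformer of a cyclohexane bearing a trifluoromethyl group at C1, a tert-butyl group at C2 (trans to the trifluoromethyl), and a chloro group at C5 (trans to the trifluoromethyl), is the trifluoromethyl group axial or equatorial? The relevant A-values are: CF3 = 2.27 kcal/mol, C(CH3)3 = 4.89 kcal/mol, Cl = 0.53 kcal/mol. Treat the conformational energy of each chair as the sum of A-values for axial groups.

axial

Chair I (trifluoromethyl axial, tert-butyl axial, chloro equatorial): E = 7.16 kcal/mol.
Chair II (trifluoromethyl equatorial, tert-butyl equatorial, chloro axial): E = 0.53 kcal/mol.
Chair I is the less stable (higher-energy) conformer, and in that chair the trifluoromethyl group is axial.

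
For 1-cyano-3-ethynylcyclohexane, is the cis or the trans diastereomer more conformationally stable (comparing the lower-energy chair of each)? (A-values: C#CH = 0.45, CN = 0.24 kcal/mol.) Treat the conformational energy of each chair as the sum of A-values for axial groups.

cis

At 1,3 positions (parity same): cis → (e,e or a,a); trans → (a,e or e,a).
Best chair for cis: E = 0.00 kcal/mol; best chair for trans: E = 0.24 kcal/mol.
The cis isomer is lower by 0.24 kcal/mol.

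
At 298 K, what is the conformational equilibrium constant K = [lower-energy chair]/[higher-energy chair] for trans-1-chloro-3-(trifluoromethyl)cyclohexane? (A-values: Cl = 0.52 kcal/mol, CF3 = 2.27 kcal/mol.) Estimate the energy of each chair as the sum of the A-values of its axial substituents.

C1 and C3 have the same parity, so for the trans isomer the two substituents are one axial and one equatorial in each chair.
Chair I (chloro axial, trifluoromethyl equatorial): E = 0.52 kcal/mol; chair II (chloro equatorial, trifluoromethyl axial): E = 2.27 kcal/mol.
ΔG = 1.75 kcal/mol between the two chairs.
K = exp(ΔG/RT) with R = 1.987×10⁻³ kcal mol⁻¹ K⁻¹ and T = 298 K gives K ≈ 19.2.

K ≈ 19.2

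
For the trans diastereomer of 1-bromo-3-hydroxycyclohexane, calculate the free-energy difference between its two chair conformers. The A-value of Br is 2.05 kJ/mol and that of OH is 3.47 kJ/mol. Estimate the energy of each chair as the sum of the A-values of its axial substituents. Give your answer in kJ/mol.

1.42 kJ/mol

C1 and C3 have the same parity, so for the trans isomer the two substituents are one axial and one equatorial in each chair.
Chair I (bromo axial, hydroxyl equatorial): E = 2.05 kJ/mol.
Chair II (bromo equatorial, hydroxyl axial): E = 3.47 kJ/mol.
ΔE = 3.47 − 2.05 = 1.42 kJ/mol; chair I is more stable.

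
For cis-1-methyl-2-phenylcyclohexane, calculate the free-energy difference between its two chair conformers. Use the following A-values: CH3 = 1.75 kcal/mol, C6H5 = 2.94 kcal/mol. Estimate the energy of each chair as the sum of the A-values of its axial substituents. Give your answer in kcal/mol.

C1 and C2 have opposite parity, so for the cis isomer the two substituents are one axial and one equatorial in each chair.
Chair I (methyl axial, phenyl equatorial): E = 1.75 kcal/mol.
Chair II (methyl equatorial, phenyl axial): E = 2.94 kcal/mol.
ΔE = 2.94 − 1.75 = 1.19 kcal/mol; chair I is more stable.

1.19 kcal/mol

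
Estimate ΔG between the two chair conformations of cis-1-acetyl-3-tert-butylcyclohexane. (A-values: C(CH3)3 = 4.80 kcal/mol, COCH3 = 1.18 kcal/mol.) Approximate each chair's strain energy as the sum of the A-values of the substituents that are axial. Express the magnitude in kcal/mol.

C1 and C3 have the same parity, so for the cis isomer the two substituents are e,e in one chair and a,a in the other.
Chair I (tert-butyl axial, acetyl axial): E = 5.98 kcal/mol.
Chair II (tert-butyl equatorial, acetyl equatorial): E = 0.00 kcal/mol.
ΔE = 5.98 − 0.00 = 5.98 kcal/mol; chair II is more stable.

5.98 kcal/mol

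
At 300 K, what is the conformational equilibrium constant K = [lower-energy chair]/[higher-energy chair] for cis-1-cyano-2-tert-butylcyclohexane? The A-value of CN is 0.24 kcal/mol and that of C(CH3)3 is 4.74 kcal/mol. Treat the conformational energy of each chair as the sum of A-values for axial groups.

C1 and C2 have opposite parity, so for the cis isomer the two substituents are one axial and one equatorial in each chair.
Chair I (cyano axial, tert-butyl equatorial): E = 0.24 kcal/mol; chair II (cyano equatorial, tert-butyl axial): E = 4.74 kcal/mol.
ΔG = 4.50 kcal/mol between the two chairs.
K = exp(ΔG/RT) with R = 1.987×10⁻³ kcal mol⁻¹ K⁻¹ and T = 300 K gives K ≈ 1.9e+03.

K ≈ 1899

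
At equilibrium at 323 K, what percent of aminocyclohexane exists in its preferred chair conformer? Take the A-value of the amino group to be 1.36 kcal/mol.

89.3%

One chair has the amino group axial (E = 1.36 kcal/mol) and the other has it equatorial (E = 0).
ΔG = 1.36 kcal/mol between the two chairs.
K = exp(ΔG/RT) with R = 1.987×10⁻³ kcal mol⁻¹ K⁻¹ and T = 323 K gives K ≈ 8.32.
Fraction in the lower-energy chair = K/(K+1) = 89.3%.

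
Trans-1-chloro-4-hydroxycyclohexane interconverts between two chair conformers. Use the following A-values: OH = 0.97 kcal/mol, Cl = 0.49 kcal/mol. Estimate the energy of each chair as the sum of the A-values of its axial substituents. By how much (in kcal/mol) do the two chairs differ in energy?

1.46 kcal/mol

C1 and C4 have opposite parity, so for the trans isomer the two substituents are e,e in one chair and a,a in the other.
Chair I (hydroxyl axial, chloro axial): E = 1.46 kcal/mol.
Chair II (hydroxyl equatorial, chloro equatorial): E = 0.00 kcal/mol.
ΔE = 1.46 − 0.00 = 1.46 kcal/mol; chair II is more stable.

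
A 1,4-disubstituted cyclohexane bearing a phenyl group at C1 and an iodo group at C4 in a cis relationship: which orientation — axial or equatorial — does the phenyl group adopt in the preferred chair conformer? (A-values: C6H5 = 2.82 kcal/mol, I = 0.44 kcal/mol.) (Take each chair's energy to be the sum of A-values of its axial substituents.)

equatorial

C1 and C4 have opposite parity, so for the cis isomer the two substituents are one axial and one equatorial in each chair.
Chair I (phenyl axial, iodo equatorial): E = 2.82 kcal/mol.
Chair II (phenyl equatorial, iodo axial): E = 0.44 kcal/mol.
Chair II is the more stable (lower-energy) conformer, and in that chair the phenyl group is equatorial.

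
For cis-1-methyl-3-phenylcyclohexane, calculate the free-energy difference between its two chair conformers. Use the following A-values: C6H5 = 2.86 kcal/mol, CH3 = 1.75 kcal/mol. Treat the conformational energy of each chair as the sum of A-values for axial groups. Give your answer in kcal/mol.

4.61 kcal/mol

C1 and C3 have the same parity, so for the cis isomer the two substituents are e,e in one chair and a,a in the other.
Chair I (phenyl axial, methyl axial): E = 4.61 kcal/mol.
Chair II (phenyl equatorial, methyl equatorial): E = 0.00 kcal/mol.
ΔE = 4.61 − 0.00 = 4.61 kcal/mol; chair II is more stable.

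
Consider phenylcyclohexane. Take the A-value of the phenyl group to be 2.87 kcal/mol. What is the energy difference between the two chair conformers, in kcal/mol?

A monosubstituted cyclohexane has one chair with the phenyl group axial (E = A = 2.87 kcal/mol) and one with it equatorial (E = 0).
ΔE = 2.87 − 0 = 2.87 kcal/mol.

2.87 kcal/mol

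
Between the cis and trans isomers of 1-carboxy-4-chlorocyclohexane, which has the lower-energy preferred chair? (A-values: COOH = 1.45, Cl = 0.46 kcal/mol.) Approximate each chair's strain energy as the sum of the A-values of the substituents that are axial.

trans

At 1,4 positions (parity opposite): cis → (a,e or e,a); trans → (e,e or a,a).
Best chair for cis: E = 0.46 kcal/mol; best chair for trans: E = 0.00 kcal/mol.
The trans isomer is lower by 0.46 kcal/mol.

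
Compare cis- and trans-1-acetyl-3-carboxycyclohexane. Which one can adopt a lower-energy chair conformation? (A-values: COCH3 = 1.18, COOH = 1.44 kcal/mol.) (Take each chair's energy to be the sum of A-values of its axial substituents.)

At 1,3 positions (parity same): cis → (e,e or a,a); trans → (a,e or e,a).
Best chair for cis: E = 0.00 kcal/mol; best chair for trans: E = 1.18 kcal/mol.
The cis isomer is lower by 1.18 kcal/mol.

cis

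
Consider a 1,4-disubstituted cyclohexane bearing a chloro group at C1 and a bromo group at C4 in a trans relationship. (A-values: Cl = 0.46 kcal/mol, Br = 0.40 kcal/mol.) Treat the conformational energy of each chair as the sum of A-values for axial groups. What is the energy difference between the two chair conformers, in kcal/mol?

0.86 kcal/mol

C1 and C4 have opposite parity, so for the trans isomer the two substituents are e,e in one chair and a,a in the other.
Chair I (chloro axial, bromo axial): E = 0.86 kcal/mol.
Chair II (chloro equatorial, bromo equatorial): E = 0.00 kcal/mol.
ΔE = 0.86 − 0.00 = 0.86 kcal/mol; chair II is more stable.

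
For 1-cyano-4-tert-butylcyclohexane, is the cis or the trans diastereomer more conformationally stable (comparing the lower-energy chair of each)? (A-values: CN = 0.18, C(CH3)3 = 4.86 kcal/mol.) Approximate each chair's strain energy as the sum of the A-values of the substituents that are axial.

At 1,4 positions (parity opposite): cis → (a,e or e,a); trans → (e,e or a,a).
Best chair for cis: E = 0.18 kcal/mol; best chair for trans: E = 0.00 kcal/mol.
The trans isomer is lower by 0.18 kcal/mol.

trans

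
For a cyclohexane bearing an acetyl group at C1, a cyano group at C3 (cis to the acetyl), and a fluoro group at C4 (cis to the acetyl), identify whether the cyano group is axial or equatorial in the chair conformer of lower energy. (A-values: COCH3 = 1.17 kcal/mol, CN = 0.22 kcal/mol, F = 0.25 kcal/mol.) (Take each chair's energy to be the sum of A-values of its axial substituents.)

Chair I (acetyl axial, cyano axial, fluoro equatorial): E = 1.39 kcal/mol.
Chair II (acetyl equatorial, cyano equatorial, fluoro axial): E = 0.25 kcal/mol.
Chair II is the more stable (lower-energy) conformer, and in that chair the cyano group is equatorial.

equatorial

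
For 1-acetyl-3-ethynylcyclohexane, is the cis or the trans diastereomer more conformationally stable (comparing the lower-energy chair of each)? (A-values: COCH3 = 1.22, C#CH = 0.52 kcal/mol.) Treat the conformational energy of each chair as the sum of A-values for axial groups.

At 1,3 positions (parity same): cis → (e,e or a,a); trans → (a,e or e,a).
Best chair for cis: E = 0.00 kcal/mol; best chair for trans: E = 0.52 kcal/mol.
The cis isomer is lower by 0.52 kcal/mol.

cis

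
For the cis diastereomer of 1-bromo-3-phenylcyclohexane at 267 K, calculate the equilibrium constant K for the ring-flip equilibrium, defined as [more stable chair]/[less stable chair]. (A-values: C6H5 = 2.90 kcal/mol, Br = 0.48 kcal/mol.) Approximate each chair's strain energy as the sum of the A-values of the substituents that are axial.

K ≈ 585

C1 and C3 have the same parity, so for the cis isomer the two substituents are e,e in one chair and a,a in the other.
Chair I (phenyl axial, bromo axial): E = 3.38 kcal/mol; chair II (phenyl equatorial, bromo equatorial): E = 0.00 kcal/mol.
ΔG = 3.38 kcal/mol between the two chairs.
K = exp(ΔG/RT) with R = 1.987×10⁻³ kcal mol⁻¹ K⁻¹ and T = 267 K gives K ≈ 585.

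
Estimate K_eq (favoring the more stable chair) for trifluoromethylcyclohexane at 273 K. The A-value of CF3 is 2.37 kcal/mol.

One chair has the trifluoromethyl group axial (E = 2.37 kcal/mol) and the other has it equatorial (E = 0).
ΔG = 2.37 kcal/mol between the two chairs.
K = exp(ΔG/RT) with R = 1.987×10⁻³ kcal mol⁻¹ K⁻¹ and T = 273 K gives K ≈ 79.

K ≈ 79.0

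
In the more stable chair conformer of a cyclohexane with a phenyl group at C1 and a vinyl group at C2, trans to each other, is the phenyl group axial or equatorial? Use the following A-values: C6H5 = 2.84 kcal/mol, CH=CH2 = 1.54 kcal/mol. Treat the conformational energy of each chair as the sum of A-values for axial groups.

equatorial

C1 and C2 have opposite parity, so for the trans isomer the two substituents are e,e in one chair and a,a in the other.
Chair I (phenyl axial, vinyl axial): E = 4.38 kcal/mol.
Chair II (phenyl equatorial, vinyl equatorial): E = 0.00 kcal/mol.
Chair II is the more stable (lower-energy) conformer, and in that chair the phenyl group is equatorial.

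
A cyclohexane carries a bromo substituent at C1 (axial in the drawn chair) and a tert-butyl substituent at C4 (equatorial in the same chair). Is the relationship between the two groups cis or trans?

C1 and C4 have opposite parity, so their axial bonds point in opposite directions.
With opposite-parity carbons, two substituents on the same face are one axial and one equatorial; opposite faces give both axial or both equatorial.
Here the groups are axial/equatorial → same face → cis.

cis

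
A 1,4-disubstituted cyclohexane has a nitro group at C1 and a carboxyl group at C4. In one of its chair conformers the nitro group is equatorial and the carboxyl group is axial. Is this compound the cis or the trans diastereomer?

cis

C1 and C4 have opposite parity, so their axial bonds point in opposite directions.
With opposite-parity carbons, two substituents on the same face are one axial and one equatorial; opposite faces give both axial or both equatorial.
Here the groups are equatorial/axial → same face → cis.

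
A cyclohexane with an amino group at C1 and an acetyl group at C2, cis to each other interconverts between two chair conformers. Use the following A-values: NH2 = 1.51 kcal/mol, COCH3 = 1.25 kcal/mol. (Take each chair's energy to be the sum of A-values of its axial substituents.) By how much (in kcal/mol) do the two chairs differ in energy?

0.26 kcal/mol

C1 and C2 have opposite parity, so for the cis isomer the two substituents are one axial and one equatorial in each chair.
Chair I (amino axial, acetyl equatorial): E = 1.51 kcal/mol.
Chair II (amino equatorial, acetyl axial): E = 1.25 kcal/mol.
ΔE = 1.51 − 1.25 = 0.26 kcal/mol; chair II is more stable.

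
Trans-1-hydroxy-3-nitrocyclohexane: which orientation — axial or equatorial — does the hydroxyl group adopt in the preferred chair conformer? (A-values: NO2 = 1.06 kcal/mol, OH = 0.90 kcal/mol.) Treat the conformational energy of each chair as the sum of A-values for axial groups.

axial

C1 and C3 have the same parity, so for the trans isomer the two substituents are one axial and one equatorial in each chair.
Chair I (nitro axial, hydroxyl equatorial): E = 1.06 kcal/mol.
Chair II (nitro equatorial, hydroxyl axial): E = 0.90 kcal/mol.
Chair II is the more stable (lower-energy) conformer, and in that chair the hydroxyl group is axial.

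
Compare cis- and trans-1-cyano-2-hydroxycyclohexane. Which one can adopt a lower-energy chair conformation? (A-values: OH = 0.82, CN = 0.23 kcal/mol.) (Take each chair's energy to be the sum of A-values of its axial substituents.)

At 1,2 positions (parity opposite): cis → (a,e or e,a); trans → (e,e or a,a).
Best chair for cis: E = 0.23 kcal/mol; best chair for trans: E = 0.00 kcal/mol.
The trans isomer is lower by 0.23 kcal/mol.

trans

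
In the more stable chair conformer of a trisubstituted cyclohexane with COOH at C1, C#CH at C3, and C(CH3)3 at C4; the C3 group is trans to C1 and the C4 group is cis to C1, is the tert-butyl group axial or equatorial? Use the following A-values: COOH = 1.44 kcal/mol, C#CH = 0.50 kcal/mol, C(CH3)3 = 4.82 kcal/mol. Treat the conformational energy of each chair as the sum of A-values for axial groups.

equatorial

Chair I (carboxyl axial, ethynyl equatorial, tert-butyl equatorial): E = 1.44 kcal/mol.
Chair II (carboxyl equatorial, ethynyl axial, tert-butyl axial): E = 5.32 kcal/mol.
Chair I is the more stable (lower-energy) conformer, and in that chair the tert-butyl group is equatorial.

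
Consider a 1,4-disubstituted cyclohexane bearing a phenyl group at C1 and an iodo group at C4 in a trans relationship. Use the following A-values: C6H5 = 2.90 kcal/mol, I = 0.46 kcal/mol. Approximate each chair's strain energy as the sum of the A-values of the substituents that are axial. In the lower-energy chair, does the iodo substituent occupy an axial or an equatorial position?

C1 and C4 have opposite parity, so for the trans isomer the two substituents are e,e in one chair and a,a in the other.
Chair I (phenyl axial, iodo axial): E = 3.36 kcal/mol.
Chair II (phenyl equatorial, iodo equatorial): E = 0.00 kcal/mol.
Chair II is the more stable (lower-energy) conformer, and in that chair the iodo group is equatorial.

equatorial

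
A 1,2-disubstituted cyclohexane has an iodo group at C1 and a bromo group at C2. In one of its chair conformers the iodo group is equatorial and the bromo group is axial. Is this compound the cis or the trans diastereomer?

cis

C1 and C2 have opposite parity, so their axial bonds point in opposite directions.
With opposite-parity carbons, two substituents on the same face are one axial and one equatorial; opposite faces give both axial or both equatorial.
Here the groups are equatorial/axial → same face → cis.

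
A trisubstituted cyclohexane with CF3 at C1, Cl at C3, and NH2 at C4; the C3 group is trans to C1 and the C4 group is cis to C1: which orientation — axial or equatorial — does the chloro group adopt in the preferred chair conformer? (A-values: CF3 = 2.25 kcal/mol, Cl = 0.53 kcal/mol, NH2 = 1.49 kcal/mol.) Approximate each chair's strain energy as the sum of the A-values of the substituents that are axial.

Chair I (trifluoromethyl axial, chloro equatorial, amino equatorial): E = 2.25 kcal/mol.
Chair II (trifluoromethyl equatorial, chloro axial, amino axial): E = 2.02 kcal/mol.
Chair II is the more stable (lower-energy) conformer, and in that chair the chloro group is axial.

axial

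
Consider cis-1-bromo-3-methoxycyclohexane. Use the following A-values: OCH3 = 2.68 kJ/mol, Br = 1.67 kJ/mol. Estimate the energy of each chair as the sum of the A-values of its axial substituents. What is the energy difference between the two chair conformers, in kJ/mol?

4.35 kJ/mol

C1 and C3 have the same parity, so for the cis isomer the two substituents are e,e in one chair and a,a in the other.
Chair I (methoxy axial, bromo axial): E = 4.35 kJ/mol.
Chair II (methoxy equatorial, bromo equatorial): E = 0.00 kJ/mol.
ΔE = 4.35 − 0.00 = 4.35 kJ/mol; chair II is more stable.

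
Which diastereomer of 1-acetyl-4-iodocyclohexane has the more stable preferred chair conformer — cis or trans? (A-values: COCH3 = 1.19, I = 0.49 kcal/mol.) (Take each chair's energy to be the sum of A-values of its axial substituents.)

At 1,4 positions (parity opposite): cis → (a,e or e,a); trans → (e,e or a,a).
Best chair for cis: E = 0.49 kcal/mol; best chair for trans: E = 0.00 kcal/mol.
The trans isomer is lower by 0.49 kcal/mol.

trans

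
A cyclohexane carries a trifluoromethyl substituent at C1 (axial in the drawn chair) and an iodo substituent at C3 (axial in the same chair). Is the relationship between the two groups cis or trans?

C1 and C3 have the same parity, so their axial bonds point in the same direction.
With same-parity carbons, two substituents on the same face are both axial or both equatorial; opposite faces give one of each.
Here the groups are axial/axial → same face → cis.

cis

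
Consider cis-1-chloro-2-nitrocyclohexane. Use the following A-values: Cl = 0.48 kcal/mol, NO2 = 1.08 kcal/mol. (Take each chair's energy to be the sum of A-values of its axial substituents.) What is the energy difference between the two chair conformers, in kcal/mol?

C1 and C2 have opposite parity, so for the cis isomer the two substituents are one axial and one equatorial in each chair.
Chair I (chloro axial, nitro equatorial): E = 0.48 kcal/mol.
Chair II (chloro equatorial, nitro axial): E = 1.08 kcal/mol.
ΔE = 1.08 − 0.48 = 0.60 kcal/mol; chair I is more stable.

0.60 kcal/mol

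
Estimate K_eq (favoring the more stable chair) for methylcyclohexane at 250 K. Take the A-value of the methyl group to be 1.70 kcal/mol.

One chair has the methyl group axial (E = 1.70 kcal/mol) and the other has it equatorial (E = 0).
ΔG = 1.70 kcal/mol between the two chairs.
K = exp(ΔG/RT) with R = 1.987×10⁻³ kcal mol⁻¹ K⁻¹ and T = 250 K gives K ≈ 30.6.

K ≈ 30.6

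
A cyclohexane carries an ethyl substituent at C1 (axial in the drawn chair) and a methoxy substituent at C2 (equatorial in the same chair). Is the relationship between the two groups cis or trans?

C1 and C2 have opposite parity, so their axial bonds point in opposite directions.
With opposite-parity carbons, two substituents on the same face are one axial and one equatorial; opposite faces give both axial or both equatorial.
Here the groups are axial/equatorial → same face → cis.

cis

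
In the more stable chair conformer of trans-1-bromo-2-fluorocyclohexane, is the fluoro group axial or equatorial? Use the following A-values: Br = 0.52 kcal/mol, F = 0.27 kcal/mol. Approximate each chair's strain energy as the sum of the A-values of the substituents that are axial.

C1 and C2 have opposite parity, so for the trans isomer the two substituents are e,e in one chair and a,a in the other.
Chair I (bromo axial, fluoro axial): E = 0.79 kcal/mol.
Chair II (bromo equatorial, fluoro equatorial): E = 0.00 kcal/mol.
Chair II is the more stable (lower-energy) conformer, and in that chair the fluoro group is equatorial.

equatorial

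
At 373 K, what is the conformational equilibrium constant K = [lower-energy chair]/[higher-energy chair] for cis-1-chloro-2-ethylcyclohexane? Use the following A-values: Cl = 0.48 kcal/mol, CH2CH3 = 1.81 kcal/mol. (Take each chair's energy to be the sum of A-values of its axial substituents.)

K ≈ 6.02

C1 and C2 have opposite parity, so for the cis isomer the two substituents are one axial and one equatorial in each chair.
Chair I (chloro axial, ethyl equatorial): E = 0.48 kcal/mol; chair II (chloro equatorial, ethyl axial): E = 1.81 kcal/mol.
ΔG = 1.33 kcal/mol between the two chairs.
K = exp(ΔG/RT) with R = 1.987×10⁻³ kcal mol⁻¹ K⁻¹ and T = 373 K gives K ≈ 6.02.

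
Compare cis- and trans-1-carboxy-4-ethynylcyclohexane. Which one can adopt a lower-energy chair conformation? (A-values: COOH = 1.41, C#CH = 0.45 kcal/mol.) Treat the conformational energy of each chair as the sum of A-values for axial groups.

At 1,4 positions (parity opposite): cis → (a,e or e,a); trans → (e,e or a,a).
Best chair for cis: E = 0.45 kcal/mol; best chair for trans: E = 0.00 kcal/mol.
The trans isomer is lower by 0.45 kcal/mol.

trans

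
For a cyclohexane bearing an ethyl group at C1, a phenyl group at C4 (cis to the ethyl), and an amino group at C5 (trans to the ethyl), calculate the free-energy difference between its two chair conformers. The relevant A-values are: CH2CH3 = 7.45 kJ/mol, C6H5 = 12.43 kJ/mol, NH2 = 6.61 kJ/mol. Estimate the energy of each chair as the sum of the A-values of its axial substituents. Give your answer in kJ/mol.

Chair I (ethyl axial, phenyl equatorial, amino equatorial): E = 7.45 kJ/mol.
Chair II (ethyl equatorial, phenyl axial, amino axial): E = 19.04 kJ/mol.
ΔE = 19.04 − 7.45 = 11.59 kJ/mol; chair I is more stable.

11.59 kJ/mol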